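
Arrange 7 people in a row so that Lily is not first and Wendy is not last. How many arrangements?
By inclusion-exclusion: 7! - 2×(7-1)! + (7-2)! = 5040 - 1440 + 120 = 3720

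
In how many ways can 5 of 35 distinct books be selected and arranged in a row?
P(35,5) = 35!/(35-5)! = 38955840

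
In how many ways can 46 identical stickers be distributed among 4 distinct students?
C(46+4-1, 4-1) = C(49, 3) = 18424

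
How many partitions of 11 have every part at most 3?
Let r_j(i) = number of partitions of i into parts ≤ j, for i = 0..11. r_1(i) = 1 for all i; r_j(i) = r_{j-1}(i) + r_j(i-j). Rows j = 2..3: ≤2: 1 1 2 2 3 3 4 4 5 5 6 6; ≤3: 1 1 2 3 4 5 7 8 10 12 14 16. r_3(11) = 16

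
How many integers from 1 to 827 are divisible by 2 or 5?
⌊827/2⌋ + ⌊827/5⌋ - ⌊827/10⌋ = 413 + 165 - 82 = 496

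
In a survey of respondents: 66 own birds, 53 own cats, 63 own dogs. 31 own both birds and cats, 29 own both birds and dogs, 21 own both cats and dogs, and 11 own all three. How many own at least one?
|A∪B∪C| = 66+53+63-31-29-21+11 = 112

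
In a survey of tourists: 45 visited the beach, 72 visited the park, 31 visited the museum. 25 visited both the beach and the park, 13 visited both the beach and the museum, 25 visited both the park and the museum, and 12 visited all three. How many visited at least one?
|A∪B∪C| = 45+72+31-25-13-25+12 = 97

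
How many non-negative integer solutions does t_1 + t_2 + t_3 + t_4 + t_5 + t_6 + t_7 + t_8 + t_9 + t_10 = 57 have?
C(57+10-1, 10-1) = C(66, 9) = 37014131440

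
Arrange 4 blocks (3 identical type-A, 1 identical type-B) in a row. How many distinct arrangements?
4! / (3! × 1!) = 4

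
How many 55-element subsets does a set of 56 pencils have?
C(56,55) = 56!/(55!×1!) = 56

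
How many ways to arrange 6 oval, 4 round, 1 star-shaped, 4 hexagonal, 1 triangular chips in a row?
16! / (6! × 4! × 1! × 4! × 1!) = 50450400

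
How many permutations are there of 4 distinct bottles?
4! = 24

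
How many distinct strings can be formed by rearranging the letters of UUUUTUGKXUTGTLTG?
16! / (6! × 1! × 3! × 4! × 1! × 1!) = 201801600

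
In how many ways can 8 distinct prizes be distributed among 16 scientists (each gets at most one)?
P(16,8) = 16!/(16-8)! = 518918400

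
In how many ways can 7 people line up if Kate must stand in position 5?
Fix one position: (7-1)! = 720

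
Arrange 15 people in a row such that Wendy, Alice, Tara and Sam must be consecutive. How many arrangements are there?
Treat the 4 as one block: (15-4+1)! × 4! = 479001600 × 24 = 11496038400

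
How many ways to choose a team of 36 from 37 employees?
C(37,36) = 37!/(36!×1!) = 37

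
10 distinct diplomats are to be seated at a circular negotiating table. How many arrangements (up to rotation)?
Circular: fix one position, arrange the rest. (10-1)! = 362880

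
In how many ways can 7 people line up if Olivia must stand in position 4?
Fix one position: (7-1)! = 720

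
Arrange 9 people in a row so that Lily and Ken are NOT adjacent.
Total - adjacent = 9! - (9-1)!×2 = 362880 - 80640 = 282240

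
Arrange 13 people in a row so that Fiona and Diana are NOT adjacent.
Total - adjacent = 13! - (13-1)!×2 = 6227020800 - 958003200 = 5269017600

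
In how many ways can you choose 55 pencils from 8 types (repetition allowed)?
C(55+8-1, 8-1) = C(62, 7) = 491796152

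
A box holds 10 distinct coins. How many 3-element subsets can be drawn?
C(10,3) = 10!/(3!×7!) = 120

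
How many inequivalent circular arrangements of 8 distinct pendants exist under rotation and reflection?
(8-1)!/2 = 5040/2 = 2520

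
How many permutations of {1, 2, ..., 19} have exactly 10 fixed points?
Choose the 10 fixed points C(19,10) = 92378, derange the rest: !9 = Σ_{j=0}^{9} (-1)^j·9!/j! = 362880 - 362880 + 181440 - 60480 + 15120 - 3024 + 504 - 72 + 9 - 1 = 133496. Product = 92378 × 133496 = 12332093488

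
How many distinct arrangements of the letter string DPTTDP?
6! / (2! × 2! × 2!) = 90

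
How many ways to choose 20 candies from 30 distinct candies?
C(30,20) = 30!/(20!×10!) = 30045015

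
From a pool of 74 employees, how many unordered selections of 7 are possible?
C(74,7) = 74!/(7!×67!) = 1799579064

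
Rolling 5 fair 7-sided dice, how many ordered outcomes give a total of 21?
Coefficient of x^21 in (x + x² + ... + x^7)^5. By inclusion-exclusion on dice exceeding 7: Σ_j (-1)^j C(5,j)·C(21-1-7j, 4) = C(5,0)·C(20,4) - C(5,1)·C(13,4) + C(5,2)·C(6,4) = 1·4845 - 5·715 + 10·15 = 1420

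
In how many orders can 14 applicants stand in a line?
14! = 87178291200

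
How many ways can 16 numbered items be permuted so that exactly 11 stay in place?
Choose the 11 fixed points C(16,11) = 4368, derange the rest: !5 = Σ_{j=0}^{5} (-1)^j·5!/j! = 120 - 120 + 60 - 20 + 5 - 1 = 44. Product = 4368 × 44 = 192192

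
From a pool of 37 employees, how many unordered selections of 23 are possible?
C(37,23) = 37!/(23!×14!) = 6107086800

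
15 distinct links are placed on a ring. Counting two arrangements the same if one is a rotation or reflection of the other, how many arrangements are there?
(15-1)!/2 = 87178291200/2 = 43589145600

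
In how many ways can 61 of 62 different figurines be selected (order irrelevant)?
C(62,61) = 62!/(61!×1!) = 62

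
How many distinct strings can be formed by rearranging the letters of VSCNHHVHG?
9! / (3! × 1! × 1! × 1! × 2! × 1!) = 30240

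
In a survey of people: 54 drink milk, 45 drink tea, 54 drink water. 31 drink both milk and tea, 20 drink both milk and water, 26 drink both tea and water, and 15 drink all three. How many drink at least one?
|A∪B∪C| = 54+45+54-31-20-26+15 = 91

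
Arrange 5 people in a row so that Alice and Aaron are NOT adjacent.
Total - adjacent = 5! - (5-1)!×2 = 120 - 48 = 72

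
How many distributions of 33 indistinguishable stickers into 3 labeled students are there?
C(33+3-1, 3-1) = C(35, 2) = 595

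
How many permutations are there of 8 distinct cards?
8! = 40320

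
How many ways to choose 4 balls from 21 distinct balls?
C(21,4) = 21!/(4!×17!) = 5985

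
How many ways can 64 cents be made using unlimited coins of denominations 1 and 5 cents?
Coefficient of x^64 in 1/(1-x^1) · 1/(1-x^5). Use j coins of 5 for j = 0..⌊64/5⌋ = 12, the rest in 1s: 12 + 1 = 13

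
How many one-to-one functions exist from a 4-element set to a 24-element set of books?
P(24,4) = 24!/(24-4)! = 255024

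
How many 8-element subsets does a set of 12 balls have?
C(12,8) = 12!/(8!×4!) = 495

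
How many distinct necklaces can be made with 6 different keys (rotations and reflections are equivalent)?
(6-1)!/2 = 120/2 = 60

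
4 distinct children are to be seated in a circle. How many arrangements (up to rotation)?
Circular: fix one position, arrange the rest. (4-1)! = 6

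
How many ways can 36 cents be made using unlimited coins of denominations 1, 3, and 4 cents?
Coefficient of x^36 in 1/(1-x^1) · 1/(1-x^3) · 1/(1-x^4). Case on j = number of 4-cent coins (j = 0..9); remainder r = 36 - 4j is made from {1,3} in ⌊r/3⌋+1 ways. r = 36, 32, 28, 24, 20, 16, 12, 8, 4, 0 → 13 + 11 + 10 + 9 + 7 + 6 + 5 + 3 + 2 + 1 = 67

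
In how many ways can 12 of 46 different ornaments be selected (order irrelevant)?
C(46,12) = 46!/(12!×34!) = 38910617655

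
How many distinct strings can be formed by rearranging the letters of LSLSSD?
6! / (2! × 1! × 3!) = 60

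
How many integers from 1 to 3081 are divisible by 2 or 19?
⌊3081/2⌋ + ⌊3081/19⌋ - ⌊3081/38⌋ = 1540 + 162 - 81 = 1621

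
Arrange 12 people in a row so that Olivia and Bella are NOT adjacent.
Total - adjacent = 12! - (12-1)!×2 = 479001600 - 79833600 = 399168000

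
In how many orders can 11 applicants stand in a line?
11! = 39916800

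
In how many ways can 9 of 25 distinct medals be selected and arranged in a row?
P(25,9) = 25!/(25-9)! = 741354768000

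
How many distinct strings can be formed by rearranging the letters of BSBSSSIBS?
9! / (5! × 1! × 3!) = 504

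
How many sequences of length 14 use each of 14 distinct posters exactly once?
14! = 87178291200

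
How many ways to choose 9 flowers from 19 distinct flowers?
C(19,9) = 19!/(9!×10!) = 92378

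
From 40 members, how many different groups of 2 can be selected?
C(40,2) = 40!/(2!×38!) = 780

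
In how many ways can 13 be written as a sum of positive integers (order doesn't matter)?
Pentagonal recurrence p(n) = p(n-1) + p(n-2) - p(n-5) - p(n-7) + p(n-12) + p(n-15) - ... gives p(0..12) = 1, 1, 2, 3, 5, 7, 11, 15, 22, 30, 42, 56, 77. p(13) = p(12) + p(11) - p(8) - p(6) + p(1) = 77 + 56 - 22 - 11 + 1 = 101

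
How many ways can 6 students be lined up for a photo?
6! = 720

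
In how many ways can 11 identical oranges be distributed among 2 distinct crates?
C(11+2-1, 2-1) = C(12, 1) = 12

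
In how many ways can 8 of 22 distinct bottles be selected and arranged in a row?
P(22,8) = 22!/(22-8)! = 12893126400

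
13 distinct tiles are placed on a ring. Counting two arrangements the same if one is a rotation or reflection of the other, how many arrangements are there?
(13-1)!/2 = 479001600/2 = 239500800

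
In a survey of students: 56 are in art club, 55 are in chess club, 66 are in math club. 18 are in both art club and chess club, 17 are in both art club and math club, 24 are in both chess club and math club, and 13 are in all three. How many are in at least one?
|A∪B∪C| = 56+55+66-18-17-24+13 = 131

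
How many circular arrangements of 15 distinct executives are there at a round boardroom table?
Circular: fix one position, arrange the rest. (15-1)! = 87178291200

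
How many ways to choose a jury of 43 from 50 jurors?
C(50,43) = 50!/(43!×7!) = 99884400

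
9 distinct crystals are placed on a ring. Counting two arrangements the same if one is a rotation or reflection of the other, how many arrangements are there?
(9-1)!/2 = 40320/2 = 20160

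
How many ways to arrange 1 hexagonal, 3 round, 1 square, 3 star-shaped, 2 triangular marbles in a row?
10! / (1! × 3! × 1! × 3! × 2!) = 50400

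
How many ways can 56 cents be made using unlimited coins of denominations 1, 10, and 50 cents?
Coefficient of x^56 in 1/(1-x^1) · 1/(1-x^10) · 1/(1-x^50). Case on j = number of 50-cent coins (j = 0..1); remainder r = 56 - 50j is made from {1,10} in ⌊r/10⌋+1 ways. r = 56, 6 → 6 + 1 = 7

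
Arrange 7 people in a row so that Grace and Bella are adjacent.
Treat as block: (7-1)! × 2! = 720 × 2 = 1440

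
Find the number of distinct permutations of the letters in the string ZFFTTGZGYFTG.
12! / (1! × 3! × 3! × 2! × 3!) = 1108800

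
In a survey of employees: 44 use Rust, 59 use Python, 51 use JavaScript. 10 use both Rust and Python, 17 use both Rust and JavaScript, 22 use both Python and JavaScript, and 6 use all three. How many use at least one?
|A∪B∪C| = 44+59+51-10-17-22+6 = 111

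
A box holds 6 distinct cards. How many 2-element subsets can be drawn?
C(6,2) = 6!/(2!×4!) = 15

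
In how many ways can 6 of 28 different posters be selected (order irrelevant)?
C(28,6) = 28!/(6!×22!) = 376740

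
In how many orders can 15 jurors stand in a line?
15! = 1307674368000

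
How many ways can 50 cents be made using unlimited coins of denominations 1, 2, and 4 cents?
Coefficient of x^50 in 1/(1-x^1) · 1/(1-x^2) · 1/(1-x^4). Case on j = number of 4-cent coins (j = 0..12); remainder r = 50 - 4j is made from {1,2} in ⌊r/2⌋+1 ways. r = 50, 46, 42, 38, 34, 30, 26, 22, 18, 14, 10, 6, 2 → 26 + 24 + 22 + 20 + 18 + 16 + 14 + 12 + 10 + 8 + 6 + 4 + 2 = 182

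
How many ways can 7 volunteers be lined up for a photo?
7! = 5040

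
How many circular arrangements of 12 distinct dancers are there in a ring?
Circular: fix one position, arrange the rest. (12-1)! = 39916800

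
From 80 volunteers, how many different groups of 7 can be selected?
C(80,7) = 80!/(7!×73!) = 3176716400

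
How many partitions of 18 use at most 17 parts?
By conjugation, equals partitions of 18 into parts ≤ 17. Let r_j(i) = number of partitions of i into parts ≤ j, for i = 0..18. r_1(i) = 1 for all i; r_j(i) = r_{j-1}(i) + r_j(i-j). Rows j = 2..17: ≤2: 1 1 2 2 3 3 4 4 5 5 6 6 7 7 8 8 9 9 10; ≤3: 1 1 2 3 4 5 7 8 10 12 14 16 19 21 24 27 30 33 37; ≤4: 1 1 2 3 5 6 9 11 15 18 23 27 34 39 47 54 64 72 84; ≤5: 1 1 2 3 5 7 10 13 18 23 30 37 47 57 70 84 101 119 141; ≤6: 1 1 2 3 5 7 11 14 20 26 35 44 58 71 90 110 136 163 199; ≤7: 1 1 2 3 5 7 11 15 21 28 38 49 65 82 105 131 164 201 248; ≤8: 1 1 2 3 5 7 11 15 22 29 40 52 70 89 116 146 186 230 288; ≤9: 1 1 2 3 5 7 11 15 22 30 41 54 73 94 123 157 201 252 318; ≤10: 1 1 2 3 5 7 11 15 22 30 42 55 75 97 128 164 212 267 340; ≤11: 1 1 2 3 5 7 11 15 22 30 42 56 76 99 131 169 219 278 355; ≤12: 1 1 2 3 5 7 11 15 22 30 42 56 77 100 133 172 224 285 366; ≤13: 1 1 2 3 5 7 11 15 22 30 42 56 77 101 134 174 227 290 373; ≤14: 1 1 2 3 5 7 11 15 22 30 42 56 77 101 135 175 229 293 378; ≤15: 1 1 2 3 5 7 11 15 22 30 42 56 77 101 135 176 230 295 381; ≤16: 1 1 2 3 5 7 11 15 22 30 42 56 77 101 135 176 231 296 383; ≤17: 1 1 2 3 5 7 11 15 22 30 42 56 77 101 135 176 231 297 384. r_17(18) = 384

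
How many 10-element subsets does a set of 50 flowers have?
C(50,10) = 50!/(10!×40!) = 10272278170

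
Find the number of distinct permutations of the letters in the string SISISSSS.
8! / (2! × 6!) = 28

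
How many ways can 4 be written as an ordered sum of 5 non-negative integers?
C(4+5-1, 5-1) = C(8, 4) = 70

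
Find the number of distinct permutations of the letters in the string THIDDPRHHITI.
12! / (1! × 2! × 1! × 2! × 3! × 3!) = 3326400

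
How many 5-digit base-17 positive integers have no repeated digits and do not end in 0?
Last digit: 16 nonzero choices. First digit: 15 (nonzero, ≠last). Middle 3: P(15,3) = 2730. Total = 655200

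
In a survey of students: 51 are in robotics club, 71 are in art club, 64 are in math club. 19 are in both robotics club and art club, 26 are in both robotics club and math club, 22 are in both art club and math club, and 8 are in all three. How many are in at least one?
|A∪B∪C| = 51+71+64-19-26-22+8 = 127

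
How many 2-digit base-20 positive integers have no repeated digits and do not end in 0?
Last digit: 19 nonzero choices. First digit: 18 (nonzero, ≠last). Middle 0: P(18,0) = 1. Total = 342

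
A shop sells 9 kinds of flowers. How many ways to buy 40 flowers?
C(40+9-1, 9-1) = C(48, 8) = 377348994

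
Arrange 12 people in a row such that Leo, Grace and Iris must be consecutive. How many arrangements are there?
Treat the 3 as one block: (12-3+1)! × 3! = 3628800 × 6 = 21772800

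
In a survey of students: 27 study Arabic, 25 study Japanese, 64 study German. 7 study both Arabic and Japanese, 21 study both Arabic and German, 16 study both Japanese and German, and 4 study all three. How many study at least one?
|A∪B∪C| = 27+25+64-7-21-16+4 = 76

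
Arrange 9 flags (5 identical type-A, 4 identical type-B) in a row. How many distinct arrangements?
9! / (5! × 4!) = 126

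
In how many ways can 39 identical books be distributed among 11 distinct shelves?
C(39+11-1, 11-1) = C(49, 10) = 8217822536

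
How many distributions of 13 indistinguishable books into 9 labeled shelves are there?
C(13+9-1, 9-1) = C(21, 8) = 203490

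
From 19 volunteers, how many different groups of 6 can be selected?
C(19,6) = 19!/(6!×13!) = 27132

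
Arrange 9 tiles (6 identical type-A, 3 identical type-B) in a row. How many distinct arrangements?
9! / (6! × 3!) = 84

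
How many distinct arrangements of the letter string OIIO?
4! / (2! × 2!) = 6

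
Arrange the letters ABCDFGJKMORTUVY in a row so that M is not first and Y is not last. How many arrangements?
By inclusion-exclusion: 15! - 2×(15-1)! + (15-2)! = 1307674368000 - 174356582400 + 6227020800 = 1139544806400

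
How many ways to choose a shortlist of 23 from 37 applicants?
C(37,23) = 37!/(23!×14!) = 6107086800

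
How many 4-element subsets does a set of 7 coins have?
C(7,4) = 7!/(4!×3!) = 35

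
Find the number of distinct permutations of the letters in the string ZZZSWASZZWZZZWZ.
15! / (9! × 1! × 3! × 2!) = 300300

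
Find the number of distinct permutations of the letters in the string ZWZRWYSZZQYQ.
12! / (2! × 1! × 2! × 4! × 2! × 1!) = 2494800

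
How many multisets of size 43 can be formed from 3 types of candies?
C(43+3-1, 3-1) = C(45, 2) = 990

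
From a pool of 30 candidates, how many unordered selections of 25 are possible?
C(30,25) = 30!/(25!×5!) = 142506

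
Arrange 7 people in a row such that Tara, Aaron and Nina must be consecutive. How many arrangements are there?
Treat the 3 as one block: (7-3+1)! × 3! = 120 × 6 = 720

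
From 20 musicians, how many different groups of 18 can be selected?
C(20,18) = 20!/(18!×2!) = 190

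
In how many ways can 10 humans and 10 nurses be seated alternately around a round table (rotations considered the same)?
Fix one of the humans: (10-1)! ways for the remaining humans, × 10! ways for the nurses = 362880 × 3628800 = 1316818944000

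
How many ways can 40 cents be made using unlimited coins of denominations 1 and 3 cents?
Coefficient of x^40 in 1/(1-x^1) · 1/(1-x^3). Use j coins of 3 for j = 0..⌊40/3⌋ = 13, the rest in 1s: 13 + 1 = 14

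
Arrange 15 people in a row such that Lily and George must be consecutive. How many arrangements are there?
Treat the 2 as one block: (15-2+1)! × 2! = 87178291200 × 2 = 174356582400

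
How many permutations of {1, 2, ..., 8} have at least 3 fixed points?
Exactly j fixed points: C(8,j)·!(8-j); sum over j ≥ 3 (derangement numbers via !m = (m-1)·(!(m-1) + !(m-2)): !0..!5 = 1, 0, 1, 2, 9, 44). Σ_{j=3}^{8} C(8,j)·!(8-j) = C(8,3)·!5 + C(8,4)·!4 + C(8,5)·!3 + C(8,6)·!2 + C(8,7)·!1 + C(8,8)·!0 = 56·44 + 70·9 + 56·2 + 28·1 + 8·0 + 1·1 = 3235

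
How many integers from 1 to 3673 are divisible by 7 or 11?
⌊3673/7⌋ + ⌊3673/11⌋ - ⌊3673/77⌋ = 524 + 333 - 47 = 810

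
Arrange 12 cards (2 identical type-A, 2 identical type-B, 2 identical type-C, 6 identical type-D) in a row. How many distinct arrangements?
12! / (2! × 2! × 2! × 6!) = 83160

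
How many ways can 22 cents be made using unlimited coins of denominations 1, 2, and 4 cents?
Coefficient of x^22 in 1/(1-x^1) · 1/(1-x^2) · 1/(1-x^4). Case on j = number of 4-cent coins (j = 0..5); remainder r = 22 - 4j is made from {1,2} in ⌊r/2⌋+1 ways. r = 22, 18, 14, 10, 6, 2 → 12 + 10 + 8 + 6 + 4 + 2 = 42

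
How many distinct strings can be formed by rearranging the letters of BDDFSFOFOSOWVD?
14! / (3! × 1! × 3! × 1! × 1! × 2! × 3!) = 201801600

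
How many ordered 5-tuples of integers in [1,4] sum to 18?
Coefficient of x^18 in (x + x² + ... + x^4)^5. By inclusion-exclusion on dice exceeding 4: Σ_j (-1)^j C(5,j)·C(18-1-4j, 4) = C(5,0)·C(17,4) - C(5,1)·C(13,4) + C(5,2)·C(9,4) - C(5,3)·C(5,4) = 1·2380 - 5·715 + 10·126 - 10·5 = 15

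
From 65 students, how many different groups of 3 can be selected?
C(65,3) = 65!/(3!×62!) = 43680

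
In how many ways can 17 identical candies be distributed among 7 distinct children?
C(17+7-1, 7-1) = C(23, 6) = 100947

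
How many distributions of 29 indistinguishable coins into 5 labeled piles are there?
C(29+5-1, 5-1) = C(33, 4) = 40920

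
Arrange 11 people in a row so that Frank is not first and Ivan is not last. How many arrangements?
By inclusion-exclusion: 11! - 2×(11-1)! + (11-2)! = 39916800 - 7257600 + 362880 = 33022080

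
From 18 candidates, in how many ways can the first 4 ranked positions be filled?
P(18,4) = 18!/(18-4)! = 73440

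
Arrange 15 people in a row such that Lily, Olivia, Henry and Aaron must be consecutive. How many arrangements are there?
Treat the 4 as one block: (15-4+1)! × 4! = 479001600 × 24 = 11496038400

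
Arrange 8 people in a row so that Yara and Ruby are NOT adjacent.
Total - adjacent = 8! - (8-1)!×2 = 40320 - 10080 = 30240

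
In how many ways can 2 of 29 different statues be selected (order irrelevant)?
C(29,2) = 29!/(2!×27!) = 406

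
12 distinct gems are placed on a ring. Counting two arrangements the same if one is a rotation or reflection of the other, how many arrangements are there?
(12-1)!/2 = 39916800/2 = 19958400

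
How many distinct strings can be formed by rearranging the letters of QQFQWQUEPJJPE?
13! / (1! × 2! × 4! × 2! × 1! × 2! × 1!) = 32432400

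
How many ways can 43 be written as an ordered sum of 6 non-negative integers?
C(43+6-1, 6-1) = C(48, 5) = 1712304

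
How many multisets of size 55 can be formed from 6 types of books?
C(55+6-1, 6-1) = C(60, 5) = 5461512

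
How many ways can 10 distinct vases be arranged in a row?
10! = 3628800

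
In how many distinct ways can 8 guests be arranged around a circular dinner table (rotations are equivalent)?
Circular: fix one position, arrange the rest. (8-1)! = 5040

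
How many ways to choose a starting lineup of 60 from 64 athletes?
C(64,60) = 64!/(60!×4!) = 635376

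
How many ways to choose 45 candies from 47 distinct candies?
C(47,45) = 47!/(45!×2!) = 1081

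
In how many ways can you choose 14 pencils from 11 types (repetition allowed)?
C(14+11-1, 11-1) = C(24, 10) = 1961256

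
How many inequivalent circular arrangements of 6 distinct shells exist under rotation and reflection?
(6-1)!/2 = 120/2 = 60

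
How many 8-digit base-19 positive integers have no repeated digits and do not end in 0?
Last digit: 18 nonzero choices. First digit: 17 (nonzero, ≠last). Middle 6: P(17,6) = 8910720. Total = 2726680320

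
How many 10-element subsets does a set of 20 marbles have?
C(20,10) = 20!/(10!×10!) = 184756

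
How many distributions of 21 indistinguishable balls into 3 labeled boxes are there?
C(21+3-1, 3-1) = C(23, 2) = 253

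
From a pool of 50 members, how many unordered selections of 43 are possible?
C(50,43) = 50!/(43!×7!) = 99884400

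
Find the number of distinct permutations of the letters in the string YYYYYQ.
6! / (5! × 1!) = 6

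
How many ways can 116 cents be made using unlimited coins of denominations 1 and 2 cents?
Coefficient of x^116 in 1/(1-x^1) · 1/(1-x^2). Use j coins of 2 for j = 0..⌊116/2⌋ = 58, the rest in 1s: 58 + 1 = 59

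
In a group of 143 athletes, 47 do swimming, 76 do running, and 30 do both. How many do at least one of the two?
|A∪B| = |A| + |B| - |A∩B| = 47 + 76 - 30 = 93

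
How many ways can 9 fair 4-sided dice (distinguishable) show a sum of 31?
Coefficient of x^31 in (x + x² + ... + x^4)^9. By inclusion-exclusion on dice exceeding 4: Σ_j (-1)^j C(9,j)·C(31-1-4j, 8) = C(9,0)·C(30,8) - C(9,1)·C(26,8) + C(9,2)·C(22,8) - C(9,3)·C(18,8) + C(9,4)·C(14,8) - C(9,5)·C(10,8) = 1·5852925 - 9·1562275 + 36·319770 - 84·43758 + 126·3003 - 126·45 = 1206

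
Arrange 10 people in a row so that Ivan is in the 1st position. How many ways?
Fix one position: (10-1)! = 362880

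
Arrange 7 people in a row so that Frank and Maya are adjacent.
Treat as block: (7-1)! × 2! = 720 × 2 = 1440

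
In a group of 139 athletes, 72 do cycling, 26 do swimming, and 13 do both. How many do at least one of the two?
|A∪B| = |A| + |B| - |A∩B| = 72 + 26 - 13 = 85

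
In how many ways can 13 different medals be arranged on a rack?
13! = 6227020800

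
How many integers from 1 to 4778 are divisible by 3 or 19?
⌊4778/3⌋ + ⌊4778/19⌋ - ⌊4778/57⌋ = 1592 + 251 - 83 = 1760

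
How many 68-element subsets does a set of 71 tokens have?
C(71,68) = 71!/(68!×3!) = 57155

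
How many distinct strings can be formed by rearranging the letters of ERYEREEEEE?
10! / (2! × 7! × 1!) = 360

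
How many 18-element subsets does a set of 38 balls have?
C(38,18) = 38!/(18!×20!) = 33578000610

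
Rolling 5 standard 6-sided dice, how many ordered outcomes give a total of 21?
Coefficient of x^21 in (x + x² + ... + x^6)^5. By inclusion-exclusion on dice exceeding 6: Σ_j (-1)^j C(5,j)·C(21-1-6j, 4) = C(5,0)·C(20,4) - C(5,1)·C(14,4) + C(5,2)·C(8,4) = 1·4845 - 5·1001 + 10·70 = 540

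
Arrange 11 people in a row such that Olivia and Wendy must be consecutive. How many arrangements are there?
Treat the 2 as one block: (11-2+1)! × 2! = 3628800 × 2 = 7257600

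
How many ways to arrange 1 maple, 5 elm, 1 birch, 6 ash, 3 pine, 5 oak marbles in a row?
21! / (1! × 5! × 1! × 6! × 3! × 5!) = 821292151680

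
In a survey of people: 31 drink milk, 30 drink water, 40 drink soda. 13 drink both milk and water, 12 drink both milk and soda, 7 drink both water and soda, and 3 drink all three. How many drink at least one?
|A∪B∪C| = 31+30+40-13-12-7+3 = 72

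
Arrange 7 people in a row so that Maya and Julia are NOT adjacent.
Total - adjacent = 7! - (7-1)!×2 = 5040 - 1440 = 3600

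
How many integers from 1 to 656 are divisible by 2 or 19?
⌊656/2⌋ + ⌊656/19⌋ - ⌊656/38⌋ = 328 + 34 - 17 = 345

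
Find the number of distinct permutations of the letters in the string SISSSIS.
7! / (2! × 5!) = 21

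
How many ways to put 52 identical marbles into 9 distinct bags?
C(52+9-1, 9-1) = C(60, 8) = 2558620845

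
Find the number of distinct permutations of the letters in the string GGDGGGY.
7! / (5! × 1! × 1!) = 42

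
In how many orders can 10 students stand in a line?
10! = 3628800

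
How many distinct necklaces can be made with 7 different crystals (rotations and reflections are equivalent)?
(7-1)!/2 = 720/2 = 360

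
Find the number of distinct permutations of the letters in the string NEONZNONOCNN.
12! / (3! × 6! × 1! × 1! × 1!) = 110880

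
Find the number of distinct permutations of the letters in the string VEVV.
4! / (1! × 3!) = 4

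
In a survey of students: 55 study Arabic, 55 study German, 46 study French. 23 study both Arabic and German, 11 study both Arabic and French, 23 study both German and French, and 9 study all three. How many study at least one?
|A∪B∪C| = 55+55+46-23-11-23+9 = 108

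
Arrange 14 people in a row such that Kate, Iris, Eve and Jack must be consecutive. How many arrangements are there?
Treat the 4 as one block: (14-4+1)! × 4! = 39916800 × 24 = 958003200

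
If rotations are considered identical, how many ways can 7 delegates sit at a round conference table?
Circular: fix one position, arrange the rest. (7-1)! = 720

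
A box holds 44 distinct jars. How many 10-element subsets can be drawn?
C(44,10) = 44!/(10!×34!) = 2481256778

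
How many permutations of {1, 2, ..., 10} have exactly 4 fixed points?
Choose the 4 fixed points C(10,4) = 210, derange the rest: !6 = Σ_{j=0}^{6} (-1)^j·6!/j! = 720 - 720 + 360 - 120 + 30 - 6 + 1 = 265. Product = 210 × 265 = 55650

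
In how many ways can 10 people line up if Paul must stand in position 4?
Fix one position: (10-1)! = 362880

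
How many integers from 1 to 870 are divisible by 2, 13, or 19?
⌊870/2⌋+⌊870/13⌋+⌊870/19⌋ - ⌊870/26⌋-⌊870/38⌋-⌊870/247⌋ + ⌊870/494⌋ = 435+66+45 - 33-22-3 + 1 = 489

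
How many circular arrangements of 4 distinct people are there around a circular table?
Circular: fix one position, arrange the rest. (4-1)! = 6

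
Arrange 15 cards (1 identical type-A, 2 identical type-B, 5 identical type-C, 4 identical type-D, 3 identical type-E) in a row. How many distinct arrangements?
15! / (1! × 2! × 5! × 4! × 3!) = 37837800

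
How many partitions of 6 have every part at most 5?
Let r_j(i) = number of partitions of i into parts ≤ j, for i = 0..6. r_1(i) = 1 for all i; r_j(i) = r_{j-1}(i) + r_j(i-j). Rows j = 2..5: ≤2: 1 1 2 2 3 3 4; ≤3: 1 1 2 3 4 5 7; ≤4: 1 1 2 3 5 6 9; ≤5: 1 1 2 3 5 7 10. r_5(6) = 10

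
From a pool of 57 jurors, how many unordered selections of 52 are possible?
C(57,52) = 57!/(52!×5!) = 4187106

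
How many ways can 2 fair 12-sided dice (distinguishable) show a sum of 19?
Coefficient of x^19 in (x + x² + ... + x^12)^2. By inclusion-exclusion on dice exceeding 12: Σ_j (-1)^j C(2,j)·C(19-1-12j, 1) = C(2,0)·C(18,1) - C(2,1)·C(6,1) = 1·18 - 2·6 = 6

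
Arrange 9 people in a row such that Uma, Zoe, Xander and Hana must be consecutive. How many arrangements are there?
Treat the 4 as one block: (9-4+1)! × 4! = 720 × 24 = 17280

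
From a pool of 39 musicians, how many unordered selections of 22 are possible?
C(39,22) = 39!/(22!×17!) = 51021117810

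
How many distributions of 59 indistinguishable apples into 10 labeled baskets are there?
C(59+10-1, 10-1) = C(68, 9) = 49280065120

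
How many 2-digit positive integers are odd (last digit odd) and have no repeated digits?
Last∈{1,3,5,7,9}. Last=0: 0. Last nonzero: 5×8×P(8,0) = 40. Total = 40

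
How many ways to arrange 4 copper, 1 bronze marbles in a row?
5! / (4! × 1!) = 5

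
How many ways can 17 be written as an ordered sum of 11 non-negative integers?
C(17+11-1, 11-1) = C(27, 10) = 8436285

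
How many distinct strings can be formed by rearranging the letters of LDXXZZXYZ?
9! / (1! × 1! × 3! × 1! × 3!) = 10080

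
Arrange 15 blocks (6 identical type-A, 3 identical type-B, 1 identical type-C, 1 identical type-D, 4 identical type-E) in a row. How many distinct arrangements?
15! / (6! × 3! × 1! × 1! × 4!) = 12612600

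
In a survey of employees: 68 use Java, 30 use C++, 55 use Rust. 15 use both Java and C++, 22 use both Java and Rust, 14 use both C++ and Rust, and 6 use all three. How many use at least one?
|A∪B∪C| = 68+30+55-15-22-14+6 = 108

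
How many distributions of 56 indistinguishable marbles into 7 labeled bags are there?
C(56+7-1, 7-1) = C(62, 6) = 61474519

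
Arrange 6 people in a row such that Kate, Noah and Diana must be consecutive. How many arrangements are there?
Treat the 3 as one block: (6-3+1)! × 3! = 24 × 6 = 144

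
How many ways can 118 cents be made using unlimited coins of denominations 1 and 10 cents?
Coefficient of x^118 in 1/(1-x^1) · 1/(1-x^10). Use j coins of 10 for j = 0..⌊118/10⌋ = 11, the rest in 1s: 11 + 1 = 12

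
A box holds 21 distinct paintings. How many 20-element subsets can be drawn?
C(21,20) = 21!/(20!×1!) = 21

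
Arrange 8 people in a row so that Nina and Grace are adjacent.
Treat as block: (8-1)! × 2! = 5040 × 2 = 10080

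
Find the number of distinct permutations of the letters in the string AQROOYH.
7! / (1! × 1! × 1! × 1! × 1! × 2!) = 2520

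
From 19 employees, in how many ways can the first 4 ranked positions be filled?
P(19,4) = 19!/(19-4)! = 93024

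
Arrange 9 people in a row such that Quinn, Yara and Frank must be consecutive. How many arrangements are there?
Treat the 3 as one block: (9-3+1)! × 3! = 5040 × 6 = 30240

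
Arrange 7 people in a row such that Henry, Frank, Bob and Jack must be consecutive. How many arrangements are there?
Treat the 4 as one block: (7-4+1)! × 4! = 24 × 24 = 576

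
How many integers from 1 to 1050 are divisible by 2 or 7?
⌊1050/2⌋ + ⌊1050/7⌋ - ⌊1050/14⌋ = 525 + 150 - 75 = 600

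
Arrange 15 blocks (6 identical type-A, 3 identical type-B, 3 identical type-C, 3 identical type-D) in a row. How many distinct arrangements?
15! / (6! × 3! × 3! × 3!) = 8408400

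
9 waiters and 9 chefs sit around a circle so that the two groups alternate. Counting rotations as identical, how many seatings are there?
Fix one of the waiters: (9-1)! ways for the remaining waiters, × 9! ways for the chefs = 40320 × 362880 = 14631321600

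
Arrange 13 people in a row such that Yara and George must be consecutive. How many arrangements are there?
Treat the 2 as one block: (13-2+1)! × 2! = 479001600 × 2 = 958003200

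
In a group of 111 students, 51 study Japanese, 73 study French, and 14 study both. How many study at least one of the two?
|A∪B| = |A| + |B| - |A∩B| = 51 + 73 - 14 = 110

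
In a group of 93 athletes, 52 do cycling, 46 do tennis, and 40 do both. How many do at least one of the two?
|A∪B| = |A| + |B| - |A∩B| = 52 + 46 - 40 = 58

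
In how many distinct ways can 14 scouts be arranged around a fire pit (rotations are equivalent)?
Circular: fix one position, arrange the rest. (14-1)! = 6227020800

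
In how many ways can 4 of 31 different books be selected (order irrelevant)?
C(31,4) = 31!/(4!×27!) = 31465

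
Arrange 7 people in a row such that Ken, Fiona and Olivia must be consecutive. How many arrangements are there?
Treat the 3 as one block: (7-3+1)! × 3! = 120 × 6 = 720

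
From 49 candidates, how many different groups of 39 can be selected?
C(49,39) = 49!/(39!×10!) = 8217822536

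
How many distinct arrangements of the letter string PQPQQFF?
7! / (3! × 2! × 2!) = 210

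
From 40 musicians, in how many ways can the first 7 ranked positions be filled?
P(40,7) = 40!/(40-7)! = 93963542400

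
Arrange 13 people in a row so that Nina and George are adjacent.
Treat as block: (13-1)! × 2! = 479001600 × 2 = 958003200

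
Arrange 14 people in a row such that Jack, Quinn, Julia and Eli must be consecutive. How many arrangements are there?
Treat the 4 as one block: (14-4+1)! × 4! = 39916800 × 24 = 958003200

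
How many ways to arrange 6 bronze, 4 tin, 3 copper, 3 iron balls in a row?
16! / (6! × 4! × 3! × 3!) = 33633600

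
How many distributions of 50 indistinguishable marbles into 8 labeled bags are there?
C(50+8-1, 8-1) = C(57, 7) = 264385836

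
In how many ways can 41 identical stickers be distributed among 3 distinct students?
C(41+3-1, 3-1) = C(43, 2) = 903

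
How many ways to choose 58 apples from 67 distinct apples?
C(67,58) = 67!/(58!×9!) = 42757703560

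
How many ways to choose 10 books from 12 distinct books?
C(12,10) = 12!/(10!×2!) = 66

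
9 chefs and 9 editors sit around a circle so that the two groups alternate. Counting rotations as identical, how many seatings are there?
Fix one of the chefs: (9-1)! ways for the remaining chefs, × 9! ways for the editors = 40320 × 362880 = 14631321600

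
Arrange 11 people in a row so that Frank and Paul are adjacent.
Treat as block: (11-1)! × 2! = 3628800 × 2 = 7257600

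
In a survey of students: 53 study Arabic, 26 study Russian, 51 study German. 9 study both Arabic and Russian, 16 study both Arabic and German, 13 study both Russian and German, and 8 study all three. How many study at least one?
|A∪B∪C| = 53+26+51-9-16-13+8 = 100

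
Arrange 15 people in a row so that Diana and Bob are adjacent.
Treat as block: (15-1)! × 2! = 87178291200 × 2 = 174356582400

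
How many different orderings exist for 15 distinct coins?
15! = 1307674368000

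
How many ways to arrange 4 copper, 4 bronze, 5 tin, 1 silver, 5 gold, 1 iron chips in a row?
20! / (4! × 4! × 5! × 1! × 5! × 1!) = 293318625600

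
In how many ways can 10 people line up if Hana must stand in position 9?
Fix one position: (10-1)! = 362880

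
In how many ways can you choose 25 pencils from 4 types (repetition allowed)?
C(25+4-1, 4-1) = C(28, 3) = 3276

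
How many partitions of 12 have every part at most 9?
Let r_j(i) = number of partitions of i into parts ≤ j, for i = 0..12. r_1(i) = 1 for all i; r_j(i) = r_{j-1}(i) + r_j(i-j). Rows j = 2..9: ≤2: 1 1 2 2 3 3 4 4 5 5 6 6 7; ≤3: 1 1 2 3 4 5 7 8 10 12 14 16 19; ≤4: 1 1 2 3 5 6 9 11 15 18 23 27 34; ≤5: 1 1 2 3 5 7 10 13 18 23 30 37 47; ≤6: 1 1 2 3 5 7 11 14 20 26 35 44 58; ≤7: 1 1 2 3 5 7 11 15 21 28 38 49 65; ≤8: 1 1 2 3 5 7 11 15 22 29 40 52 70; ≤9: 1 1 2 3 5 7 11 15 22 30 41 54 73. r_9(12) = 73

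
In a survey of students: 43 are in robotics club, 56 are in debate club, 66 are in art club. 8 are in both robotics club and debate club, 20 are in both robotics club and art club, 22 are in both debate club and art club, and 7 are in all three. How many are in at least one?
|A∪B∪C| = 43+56+66-8-20-22+7 = 122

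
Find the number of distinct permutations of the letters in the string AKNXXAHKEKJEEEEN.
16! / (5! × 1! × 2! × 2! × 1! × 3! × 2!) = 3632428800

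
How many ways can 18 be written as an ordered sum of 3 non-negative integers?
C(18+3-1, 3-1) = C(20, 2) = 190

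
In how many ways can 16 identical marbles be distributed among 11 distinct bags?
C(16+11-1, 11-1) = C(26, 10) = 5311735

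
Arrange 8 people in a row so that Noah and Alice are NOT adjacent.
Total - adjacent = 8! - (8-1)!×2 = 40320 - 10080 = 30240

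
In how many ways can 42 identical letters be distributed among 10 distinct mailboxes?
C(42+10-1, 10-1) = C(51, 9) = 3042312350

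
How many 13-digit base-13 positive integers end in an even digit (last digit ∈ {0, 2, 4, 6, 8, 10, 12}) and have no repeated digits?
Last∈{0,2,4,6,8,10,12}. Last=0: 479001600. Last nonzero: 6×11×P(11,11) = 2634508800. Total = 3113510400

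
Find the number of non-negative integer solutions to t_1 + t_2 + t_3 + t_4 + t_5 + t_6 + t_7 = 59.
C(59+7-1, 7-1) = C(65, 6) = 82598880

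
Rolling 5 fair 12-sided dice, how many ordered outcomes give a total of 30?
Coefficient of x^30 in (x + x² + ... + x^12)^5. By inclusion-exclusion on dice exceeding 12: Σ_j (-1)^j C(5,j)·C(30-1-12j, 4) = C(5,0)·C(29,4) - C(5,1)·C(17,4) + C(5,2)·C(5,4) = 1·23751 - 5·2380 + 10·5 = 11901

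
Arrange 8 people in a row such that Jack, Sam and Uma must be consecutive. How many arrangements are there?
Treat the 3 as one block: (8-3+1)! × 3! = 720 × 6 = 4320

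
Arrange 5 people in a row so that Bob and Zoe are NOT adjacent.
Total - adjacent = 5! - (5-1)!×2 = 120 - 48 = 72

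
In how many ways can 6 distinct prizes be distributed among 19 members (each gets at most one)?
P(19,6) = 19!/(19-6)! = 19535040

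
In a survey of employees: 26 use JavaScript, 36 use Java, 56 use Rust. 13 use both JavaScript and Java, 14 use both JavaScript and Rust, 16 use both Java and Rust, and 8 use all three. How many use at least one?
|A∪B∪C| = 26+36+56-13-14-16+8 = 83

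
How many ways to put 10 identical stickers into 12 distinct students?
C(10+12-1, 12-1) = C(21, 11) = 352716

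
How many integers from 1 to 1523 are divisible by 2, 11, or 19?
⌊1523/2⌋+⌊1523/11⌋+⌊1523/19⌋ - ⌊1523/22⌋-⌊1523/38⌋-⌊1523/209⌋ + ⌊1523/418⌋ = 761+138+80 - 69-40-7 + 3 = 866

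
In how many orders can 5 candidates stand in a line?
5! = 120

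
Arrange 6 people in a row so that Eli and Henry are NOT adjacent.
Total - adjacent = 6! - (6-1)!×2 = 720 - 240 = 480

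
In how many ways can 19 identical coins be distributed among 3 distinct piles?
C(19+3-1, 3-1) = C(21, 2) = 210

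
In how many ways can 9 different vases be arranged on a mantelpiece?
9! = 362880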